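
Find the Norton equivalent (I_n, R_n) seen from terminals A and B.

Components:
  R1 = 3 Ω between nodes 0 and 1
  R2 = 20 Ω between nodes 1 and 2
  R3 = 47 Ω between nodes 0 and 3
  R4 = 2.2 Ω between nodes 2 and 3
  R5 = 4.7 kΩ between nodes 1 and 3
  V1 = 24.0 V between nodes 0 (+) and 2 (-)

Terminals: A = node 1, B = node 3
Find the Thévenin equivalent first; then I_n = V_th/R_th and R_n = R_th.
Step 1 — V_th is the open-circuit voltage V_A - V_B (nothing connected across the terminals).
Nodal analysis, taking node 2 as the 0 V reference.
Source V1 fixes V_0 = 24 V.
KCL at each unknown node (sum of currents leaving = 0; resistances in Ω):
  Node 1: (V_1 - 24)/3 + (V_1 - 0)/20 + (V_1 - V_3)/4700 = 0
  Node 3: (V_3 - 24)/47 + (V_3 - 0)/2.2 + (V_3 - V_1)/4700 = 0
Collecting terms (coefficients in siemens):
  0.3835·V_1 - 0.0002128·V_3 = 8
  0.476·V_3 - 0.0002128·V_1 = 0.5106
Determinant D = (0.3835)(0.476) - (-0.0002128)(-0.0002128) = 0.1826
V_1 = [(8)(0.476) - (-0.0002128)(0.5106)]/D = 20.86 V
V_3 = [(0.3835)(0.5106) - (8)(-0.0002128)]/D = 1.082 V
V_th = V_1 - V_3 = 20.86 - 1.082 = 19.78 V
Step 2 — R_th: zero the source — replace V1 by a short circuit (node 2 merges into node 0) — and find the resistance seen between A (node 1) and B (node 3).
Reduce the network between node 1 (A) and node 3 (B) by series/parallel combination:
  Rp1 = R1 ‖ R2 (parallel, both between nodes 0 and 1) = 1/(1/3 + 1/20) = 2.609 Ω
  Rp2 = R3 ‖ R4 (parallel, both between nodes 0 and 3) = 1/(1/47 + 1/2.2) = 2.102 Ω
  Rs1 = Rp1 + Rp2 (series, joined only at node 0) = 2.609 + 2.102 = 4.71 Ω
  Rp3 = R5 ‖ Rs1 (parallel, both between nodes 1 and 3) = 1/(1/4700 + 1/4.71) = 4.706 Ω
R_th = 4.706 Ω
I_n = V_th/R_th = 19.78/4.706 = 4.203 A, and R_n = R_th = 4.706 Ω

Final answer: I_n = 4.203 A, R_n = 4.706 Ω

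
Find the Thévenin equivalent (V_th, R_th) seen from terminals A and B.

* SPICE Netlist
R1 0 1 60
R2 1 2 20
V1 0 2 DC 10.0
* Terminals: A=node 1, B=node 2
Step 1 — V_th is the open-circuit voltage V_A - V_B (nothing connected across the terminals).
Nodal analysis, taking node 2 as the 0 V reference.
Source V1 fixes V_0 = 10 V.
KCL at each unknown node (sum of currents leaving = 0; resistances in Ω):
  Node 1: (V_1 - 10)/60 + (V_1 - 0)/20 = 0
Collecting terms: 0.06667 × V_1 = 0.1667  =>  V_1 = 2.5 V
V_th = V_1 - V_2 = 2.5 - 0 = 2.5 V
Step 2 — R_th: zero the source — replace V1 by a short circuit (node 2 merges into node 0) — and find the resistance seen between A (node 1) and B (node 0).
Reduce the network between node 1 (A) and node 0 (B) by series/parallel combination:
  Rp1 = R1 ‖ R2 (parallel, both between nodes 0 and 1) = 1/(1/60 + 1/20) = 15 Ω
R_th = 15 Ω

Final answer: V_th = 2.5 V, R_th = 15 Ω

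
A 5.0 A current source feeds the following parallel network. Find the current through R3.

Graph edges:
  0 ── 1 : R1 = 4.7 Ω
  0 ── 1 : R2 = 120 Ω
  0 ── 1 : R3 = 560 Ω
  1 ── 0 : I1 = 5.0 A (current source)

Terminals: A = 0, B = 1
All resistors sit directly between nodes 0 and 1, so they are in parallel and share one voltage V; the full source current 5 A splits among them.
1/R_par = 1/4.7 + 1/120 + 1/560 = 0.2229 S  =>  R_par = 4.487 Ω
V = I × R_par = 5 × 4.487 = 22.43 V
I_R3 = V/R3 = 22.43/560 = 0.04006 A

Final answer: 0.04006 A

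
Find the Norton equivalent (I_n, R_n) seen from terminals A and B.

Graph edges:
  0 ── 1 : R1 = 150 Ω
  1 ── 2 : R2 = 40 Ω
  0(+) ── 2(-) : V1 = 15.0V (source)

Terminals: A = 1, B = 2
Find the Thévenin equivalent first; then I_n = V_th/R_th and R_n = R_th.
Step 1 — V_th is the open-circuit voltage V_A - V_B (nothing connected across the terminals).
Nodal analysis, taking node 2 as the 0 V reference.
Source V1 fixes V_0 = 15 V.
KCL at each unknown node (sum of currents leaving = 0; resistances in Ω):
  Node 1: (V_1 - 15)/150 + (V_1 - 0)/40 = 0
Collecting terms: 0.03167 × V_1 = 0.1  =>  V_1 = 3.158 V
V_th = V_1 - V_2 = 3.158 - 0 = 3.158 V
Step 2 — R_th: zero the source — replace V1 by a short circuit (node 2 merges into node 0) — and find the resistance seen between A (node 1) and B (node 0).
Reduce the network between node 1 (A) and node 0 (B) by series/parallel combination:
  Rp1 = R1 ‖ R2 (parallel, both between nodes 0 and 1) = 1/(1/150 + 1/40) = 31.58 Ω
R_th = 31.58 Ω
I_n = V_th/R_th = 3.158/31.58 = 0.1 A, and R_n = R_th = 31.58 Ω

Final answer: I_n = 0.1 A, R_n = 31.58 Ω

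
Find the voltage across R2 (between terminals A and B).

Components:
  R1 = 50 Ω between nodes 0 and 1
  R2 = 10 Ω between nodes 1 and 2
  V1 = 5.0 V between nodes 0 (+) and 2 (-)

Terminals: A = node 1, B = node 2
R1 and R2 are in series across V1 (node 0 → node 1 → node 2), and the output A–B is taken across R2, so this is a voltage divider.
Series current: I = V1/(R1 + R2) = 5/(50 + 10) = 5/60 = 0.08333 A
V_R2 = I × R2 = V1 × R2/(R1 + R2) = 5 × 10/60 = 0.8333 V

Final answer: 0.8333 V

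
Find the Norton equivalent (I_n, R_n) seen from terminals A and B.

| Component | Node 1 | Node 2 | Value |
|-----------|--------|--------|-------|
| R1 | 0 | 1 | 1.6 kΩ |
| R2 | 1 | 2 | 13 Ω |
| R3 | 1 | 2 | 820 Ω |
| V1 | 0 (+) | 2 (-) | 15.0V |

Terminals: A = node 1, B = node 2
Find the Thévenin equivalent first; then I_n = V_th/R_th and R_n = R_th.
Step 1 — V_th is the open-circuit voltage V_A - V_B (nothing connected across the terminals).
Nodal analysis, taking node 2 as the 0 V reference.
Source V1 fixes V_0 = 15 V.
KCL at each unknown node (sum of currents leaving = 0; resistances in Ω):
  Node 1: (V_1 - 15)/1600 + (V_1 - 0)/13 + (V_1 - 0)/820 = 0
Collecting terms: 0.07877 × V_1 = 0.009375  =>  V_1 = 0.119 V
V_th = V_1 - V_2 = 0.119 - 0 = 0.119 V
Step 2 — R_th: zero the source — replace V1 by a short circuit (node 2 merges into node 0) — and find the resistance seen between A (node 1) and B (node 0).
Reduce the network between node 1 (A) and node 0 (B) by series/parallel combination:
  Rp1 = R1 ‖ R2 ‖ R3 (parallel, all between nodes 0 and 1) = 1/(1/1600 + 1/13 + 1/820) = 12.7 Ω
R_th = 12.7 Ω
I_n = V_th/R_th = 0.119/12.7 = 0.009375 A, and R_n = R_th = 12.7 Ω

Final answer: I_n = 0.009375 A, R_n = 12.7 Ω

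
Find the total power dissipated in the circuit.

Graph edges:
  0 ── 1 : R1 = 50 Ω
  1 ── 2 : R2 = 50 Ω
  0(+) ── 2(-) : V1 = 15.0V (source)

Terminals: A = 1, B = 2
Nodal analysis, taking node 2 as the 0 V reference.
Source V1 fixes V_0 = 15 V.
KCL at each unknown node (sum of currents leaving = 0; resistances in Ω):
  Node 1: (V_1 - 15)/50 + (V_1 - 0)/50 = 0
Collecting terms: 0.04 × V_1 = 0.3  =>  V_1 = 7.5 V
Power in each resistor, P = (ΔV)²/R:
  P_R1 = (15 - 7.5)²/50 = 1.125 W
  P_R2 = (7.5 - 0)²/50 = 1.125 W
P_total = P_R1 + P_R2 = 2.25 W

Final answer: 2.25 W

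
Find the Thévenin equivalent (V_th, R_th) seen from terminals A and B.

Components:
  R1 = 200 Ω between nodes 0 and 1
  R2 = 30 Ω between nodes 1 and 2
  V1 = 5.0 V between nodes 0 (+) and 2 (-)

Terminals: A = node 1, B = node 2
Step 1 — V_th is the open-circuit voltage V_A - V_B (nothing connected across the terminals).
Nodal analysis, taking node 2 as the 0 V reference.
Source V1 fixes V_0 = 5 V.
KCL at each unknown node (sum of currents leaving = 0; resistances in Ω):
  Node 1: (V_1 - 5)/200 + (V_1 - 0)/30 = 0
Collecting terms: 0.03833 × V_1 = 0.025  =>  V_1 = 0.6522 V
V_th = V_1 - V_2 = 0.6522 - 0 = 0.6522 V
Step 2 — R_th: zero the source — replace V1 by a short circuit (node 2 merges into node 0) — and find the resistance seen between A (node 1) and B (node 0).
Reduce the network between node 1 (A) and node 0 (B) by series/parallel combination:
  Rp1 = R1 ‖ R2 (parallel, both between nodes 0 and 1) = 1/(1/200 + 1/30) = 26.09 Ω
R_th = 26.09 Ω

Final answer: V_th = 0.6522 V, R_th = 26.09 Ω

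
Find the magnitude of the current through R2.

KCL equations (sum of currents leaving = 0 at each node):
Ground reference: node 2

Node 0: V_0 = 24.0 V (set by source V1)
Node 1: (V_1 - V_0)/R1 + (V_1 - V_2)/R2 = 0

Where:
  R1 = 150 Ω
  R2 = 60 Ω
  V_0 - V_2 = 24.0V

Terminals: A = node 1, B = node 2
Nodal analysis, taking node 2 as the 0 V reference.
Source V1 fixes V_0 = 24 V.
KCL at each unknown node (sum of currents leaving = 0; resistances in Ω):
  Node 1: (V_1 - 24)/150 + (V_1 - 0)/60 = 0
Collecting terms: 0.02333 × V_1 = 0.16  =>  V_1 = 6.857 V
I_R2 = (V_1 - V_2)/R2 = (6.857 - 0)/60 = 0.1143 A
|I_R2| = 0.1143 A

Final answer: |I_R2| = 0.1143 A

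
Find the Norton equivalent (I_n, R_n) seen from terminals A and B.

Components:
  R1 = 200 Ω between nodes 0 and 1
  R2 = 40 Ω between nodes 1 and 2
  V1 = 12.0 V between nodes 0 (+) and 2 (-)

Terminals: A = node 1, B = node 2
Find the Thévenin equivalent first; then I_n = V_th/R_th and R_n = R_th.
Step 1 — V_th is the open-circuit voltage V_A - V_B (nothing connected across the terminals).
Nodal analysis, taking node 2 as the 0 V reference.
Source V1 fixes V_0 = 12 V.
KCL at each unknown node (sum of currents leaving = 0; resistances in Ω):
  Node 1: (V_1 - 12)/200 + (V_1 - 0)/40 = 0
Collecting terms: 0.03 × V_1 = 0.06  =>  V_1 = 2 V
V_th = V_1 - V_2 = 2 - 0 = 2 V
Step 2 — R_th: zero the source — replace V1 by a short circuit (node 2 merges into node 0) — and find the resistance seen between A (node 1) and B (node 0).
Reduce the network between node 1 (A) and node 0 (B) by series/parallel combination:
  Rp1 = R1 ‖ R2 (parallel, both between nodes 0 and 1) = 1/(1/200 + 1/40) = 33.33 Ω
R_th = 33.33 Ω
I_n = V_th/R_th = 2/33.33 = 0.06 A, and R_n = R_th = 33.33 Ω

Final answer: I_n = 0.06 A, R_n = 33.33 Ω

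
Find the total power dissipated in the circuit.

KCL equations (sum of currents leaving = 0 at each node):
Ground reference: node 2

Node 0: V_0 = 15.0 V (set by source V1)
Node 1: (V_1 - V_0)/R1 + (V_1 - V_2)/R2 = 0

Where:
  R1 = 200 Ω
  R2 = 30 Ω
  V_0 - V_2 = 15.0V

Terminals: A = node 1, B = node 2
Nodal analysis, taking node 2 as the 0 V reference.
Source V1 fixes V_0 = 15 V.
KCL at each unknown node (sum of currents leaving = 0; resistances in Ω):
  Node 1: (V_1 - 15)/200 + (V_1 - 0)/30 = 0
Collecting terms: 0.03833 × V_1 = 0.075  =>  V_1 = 1.957 V
Power in each resistor, P = (ΔV)²/R:
  P_R1 = (15 - 1.957)²/200 = 0.8507 W
  P_R2 = (1.957 - 0)²/30 = 0.1276 W
P_total = P_R1 + P_R2 = 0.9783 W

Final answer: 0.9783 W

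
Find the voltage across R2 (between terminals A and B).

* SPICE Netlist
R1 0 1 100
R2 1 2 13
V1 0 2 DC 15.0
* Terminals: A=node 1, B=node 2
R1 and R2 are in series across V1 (node 0 → node 1 → node 2), and the output A–B is taken across R2, so this is a voltage divider.
Series current: I = V1/(R1 + R2) = 15/(100 + 13) = 15/113 = 0.1327 A
V_R2 = I × R2 = V1 × R2/(R1 + R2) = 15 × 13/113 = 1.726 V

Final answer: 1.726 V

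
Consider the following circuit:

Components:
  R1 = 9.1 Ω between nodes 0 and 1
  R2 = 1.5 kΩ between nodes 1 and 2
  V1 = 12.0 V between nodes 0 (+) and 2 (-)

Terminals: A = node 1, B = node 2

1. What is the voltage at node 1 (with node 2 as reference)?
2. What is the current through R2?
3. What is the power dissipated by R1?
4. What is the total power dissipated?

Nodal analysis, taking node 2 as the 0 V reference.
Source V1 fixes V_0 = 12 V.
KCL at each unknown node (sum of currents leaving = 0; resistances in Ω):
  Node 1: (V_1 - 12)/9.1 + (V_1 - 0)/1500 = 0
Collecting terms: 0.1106 × V_1 = 1.319  =>  V_1 = 11.93 V
Part 1:
  Read off the nodal solution: V_1 = 11.93 V
Part 2:
  I_R2 = (V_1 - V_2)/R2 = (11.93 - 0)/1500 = 0.007952 A
  Magnitude: I_R2 = 0.007952 A
Part 3:
  I_R1 = (V_0 - V_1)/R1 = (12 - 11.93)/9.1 = 0.007952 A
  P_R1 = I_R1² × R1 = (0.007952)² × 9.1 = 0.0005754 W
Part 4:
  Power in each resistor, P = (ΔV)²/R:
    P_R1 = (12 - 11.93)²/9.1 = 0.0005754 W
    P_R2 = (11.93 - 0)²/1500 = 0.09485 W
  P_total = P_R1 + P_R2 = 0.09542 W

Final answers:
1. V_1 = 11.93 V
2. I_R2 = 0.007952 A
3. P_R1 = 0.0005754 W
4. P_total = 0.09542 W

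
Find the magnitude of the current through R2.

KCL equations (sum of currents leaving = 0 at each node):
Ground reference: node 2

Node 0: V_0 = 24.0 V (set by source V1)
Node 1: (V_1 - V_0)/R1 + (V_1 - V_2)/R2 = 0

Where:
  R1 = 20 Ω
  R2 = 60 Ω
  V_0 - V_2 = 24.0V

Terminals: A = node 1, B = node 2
Nodal analysis, taking node 2 as the 0 V reference.
Source V1 fixes V_0 = 24 V.
KCL at each unknown node (sum of currents leaving = 0; resistances in Ω):
  Node 1: (V_1 - 24)/20 + (V_1 - 0)/60 = 0
Collecting terms: 0.06667 × V_1 = 1.2  =>  V_1 = 18 V
I_R2 = (V_1 - V_2)/R2 = (18 - 0)/60 = 0.3 A
|I_R2| = 0.3 A

Final answer: |I_R2| = 0.3 A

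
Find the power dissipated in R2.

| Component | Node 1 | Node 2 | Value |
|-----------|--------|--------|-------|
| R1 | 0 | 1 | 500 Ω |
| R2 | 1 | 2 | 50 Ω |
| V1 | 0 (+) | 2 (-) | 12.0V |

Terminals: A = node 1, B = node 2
Nodal analysis, taking node 2 as the 0 V reference.
Source V1 fixes V_0 = 12 V.
KCL at each unknown node (sum of currents leaving = 0; resistances in Ω):
  Node 1: (V_1 - 12)/500 + (V_1 - 0)/50 = 0
Collecting terms: 0.022 × V_1 = 0.024  =>  V_1 = 1.091 V
I_R2 = (V_1 - V_2)/R2 = (1.091 - 0)/50 = 0.02182 A
P_R2 = I_R2² × R2 = (0.02182)² × 50 = 0.0238 W

Final answer: 0.0238 W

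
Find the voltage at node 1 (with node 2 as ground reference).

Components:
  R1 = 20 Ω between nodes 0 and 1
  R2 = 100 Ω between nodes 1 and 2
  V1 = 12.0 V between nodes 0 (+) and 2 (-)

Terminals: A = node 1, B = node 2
Nodal analysis, taking node 2 as the 0 V reference.
Source V1 fixes V_0 = 12 V.
KCL at each unknown node (sum of currents leaving = 0; resistances in Ω):
  Node 1: (V_1 - 12)/20 + (V_1 - 0)/100 = 0
Collecting terms: 0.06 × V_1 = 0.6  =>  V_1 = 10 V
The requested potential is V_1 = 10 V.

Final answer: V_1 = 10 V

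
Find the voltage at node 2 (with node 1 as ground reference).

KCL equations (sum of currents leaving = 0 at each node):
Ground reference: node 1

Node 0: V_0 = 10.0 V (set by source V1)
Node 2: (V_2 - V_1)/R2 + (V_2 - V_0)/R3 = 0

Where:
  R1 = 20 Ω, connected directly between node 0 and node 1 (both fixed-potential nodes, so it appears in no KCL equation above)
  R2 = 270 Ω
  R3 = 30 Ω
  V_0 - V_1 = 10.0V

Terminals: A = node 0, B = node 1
Nodal analysis, taking node 1 as the 0 V reference.
Source V1 fixes V_0 = 10 V.
KCL at each unknown node (sum of currents leaving = 0; resistances in Ω):
  Node 2: (V_2 - 0)/270 + (V_2 - 10)/30 = 0
Collecting terms: 0.03704 × V_2 = 0.3333  =>  V_2 = 9 V
The requested potential is V_2 = 9 V.

Final answer: V_2 = 9 V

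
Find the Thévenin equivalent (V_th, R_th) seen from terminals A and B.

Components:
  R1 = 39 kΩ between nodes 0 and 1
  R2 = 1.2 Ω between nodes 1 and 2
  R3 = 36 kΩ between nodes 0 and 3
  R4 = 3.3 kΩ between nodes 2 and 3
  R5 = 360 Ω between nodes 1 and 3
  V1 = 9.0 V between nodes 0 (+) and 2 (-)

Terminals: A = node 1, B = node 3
Step 1 — V_th is the open-circuit voltage V_A - V_B (nothing connected across the terminals).
Nodal analysis, taking node 2 as the 0 V reference.
Source V1 fixes V_0 = 9 V.
KCL at each unknown node (sum of currents leaving = 0; resistances in Ω):
  Node 1: (V_1 - 9)/39000 + (V_1 - 0)/1.2 + (V_1 - V_3)/360 = 0
  Node 3: (V_3 - 9)/36000 + (V_3 - 0)/3300 + (V_3 - V_1)/360 = 0
Collecting terms (coefficients in siemens):
  0.8361·V_1 - 0.002778·V_3 = 0.0002308
  0.003109·V_3 - 0.002778·V_1 = 0.00025
Determinant D = (0.8361)(0.003109) - (-0.002778)(-0.002778) = 0.002591
V_1 = [(0.0002308)(0.003109) - (-0.002778)(0.00025)]/D = 0.0005448 V
V_3 = [(0.8361)(0.00025) - (0.0002308)(-0.002778)]/D = 0.08091 V
V_th = V_1 - V_3 = 0.0005448 - 0.08091 = -0.08036 V
Step 2 — R_th: zero the source — replace V1 by a short circuit (node 2 merges into node 0) — and find the resistance seen between A (node 1) and B (node 3).
Reduce the network between node 1 (A) and node 3 (B) by series/parallel combination:
  Rp1 = R1 ‖ R2 (parallel, both between nodes 0 and 1) = 1/(1/39000 + 1/1.2) = 1.2 Ω
  Rp2 = R3 ‖ R4 (parallel, both between nodes 0 and 3) = 1/(1/36000 + 1/3300) = 3023 Ω
  Rs1 = Rp1 + Rp2 (series, joined only at node 0) = 1.2 + 3023 = 3024 Ω
  Rp3 = R5 ‖ Rs1 (parallel, both between nodes 1 and 3) = 1/(1/360 + 1/3024) = 321.7 Ω
R_th = 321.7 Ω

Final answer: V_th = -0.08036 V, R_th = 321.7 Ω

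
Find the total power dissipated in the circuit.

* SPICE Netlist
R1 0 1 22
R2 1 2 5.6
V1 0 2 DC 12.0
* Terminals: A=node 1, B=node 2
Nodal analysis, taking node 2 as the 0 V reference.
Source V1 fixes V_0 = 12 V.
KCL at each unknown node (sum of currents leaving = 0; resistances in Ω):
  Node 1: (V_1 - 12)/22 + (V_1 - 0)/5.6 = 0
Collecting terms: 0.224 × V_1 = 0.5455  =>  V_1 = 2.435 V
Power in each resistor, P = (ΔV)²/R:
  P_R1 = (12 - 2.435)²/22 = 4.159 W
  P_R2 = (2.435 - 0)²/5.6 = 1.059 W
P_total = P_R1 + P_R2 = 5.217 W

Final answer: 5.217 W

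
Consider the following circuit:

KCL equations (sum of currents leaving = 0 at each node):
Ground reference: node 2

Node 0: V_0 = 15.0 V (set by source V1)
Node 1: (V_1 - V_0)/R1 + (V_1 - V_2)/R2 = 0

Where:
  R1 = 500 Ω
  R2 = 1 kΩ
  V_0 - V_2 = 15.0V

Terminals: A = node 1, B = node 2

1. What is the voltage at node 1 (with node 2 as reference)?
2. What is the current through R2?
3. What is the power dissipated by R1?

Nodal analysis, taking node 2 as the 0 V reference.
Source V1 fixes V_0 = 15 V.
KCL at each unknown node (sum of currents leaving = 0; resistances in Ω):
  Node 1: (V_1 - 15)/500 + (V_1 - 0)/1000 = 0
Collecting terms: 0.003 × V_1 = 0.03  =>  V_1 = 10 V
Part 1:
  Read off the nodal solution: V_1 = 10 V
Part 2:
  I_R2 = (V_1 - V_2)/R2 = (10 - 0)/1000 = 0.01 A
  Magnitude: I_R2 = 0.01 A
Part 3:
  I_R1 = (V_0 - V_1)/R1 = (15 - 10)/500 = 0.01 A
  P_R1 = I_R1² × R1 = (0.01)² × 500 = 0.05 W

Final answers:
1. V_1 = 10 V
2. I_R2 = 0.01 A
3. P_R1 = 0.05 W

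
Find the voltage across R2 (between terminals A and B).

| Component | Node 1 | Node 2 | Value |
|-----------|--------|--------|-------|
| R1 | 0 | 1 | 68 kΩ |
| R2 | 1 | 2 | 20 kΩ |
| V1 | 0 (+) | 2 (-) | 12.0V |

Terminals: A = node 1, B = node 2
R1 and R2 are in series across V1 (node 0 → node 1 → node 2), and the output A–B is taken across R2, so this is a voltage divider.
Series current: I = V1/(R1 + R2) = 12/(68000 + 20000) = 12/88000 = 0.0001364 A
V_R2 = I × R2 = V1 × R2/(R1 + R2) = 12 × 20000/88000 = 2.727 V

Final answer: 2.727 V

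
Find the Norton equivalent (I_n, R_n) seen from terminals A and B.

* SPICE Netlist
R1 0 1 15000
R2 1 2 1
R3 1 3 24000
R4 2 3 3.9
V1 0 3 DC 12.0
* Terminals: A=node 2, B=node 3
Find the Thévenin equivalent first; then I_n = V_th/R_th and R_n = R_th.
Step 1 — V_th is the open-circuit voltage V_A - V_B (nothing connected across the terminals).
Nodal analysis, taking node 3 as the 0 V reference.
Source V1 fixes V_0 = 12 V.
KCL at each unknown node (sum of currents leaving = 0; resistances in Ω):
  Node 1: (V_1 - 12)/15000 + (V_1 - V_2)/1 + (V_1 - 0)/24000 = 0
  Node 2: (V_2 - V_1)/1 + (V_2 - 0)/3.9 = 0
Collecting terms (coefficients in siemens):
  1·V_1 - 1·V_2 = 0.0008
  1.256·V_2 - 1·V_1 = 0
Determinant D = (1)(1.256) - (-1)(-1) = 0.2565
V_1 = [(0.0008)(1.256) - (-1)(0)]/D = 0.003918 V
V_2 = [(1)(0) - (0.0008)(-1)]/D = 0.003118 V
V_th = V_2 - V_3 = 0.003118 - 0 = 0.003118 V
Step 2 — R_th: zero the source — replace V1 by a short circuit (node 3 merges into node 0) — and find the resistance seen between A (node 2) and B (node 0).
Reduce the network between node 2 (A) and node 0 (B) by series/parallel combination:
  Rp1 = R1 ‖ R3 (parallel, both between nodes 0 and 1) = 1/(1/15000 + 1/24000) = 9231 Ω
  Rs1 = R2 + Rp1 (series, joined only at node 1) = 1 + 9231 = 9232 Ω
  Rp2 = R4 ‖ Rs1 (parallel, both between nodes 0 and 2) = 1/(1/3.9 + 1/9232) = 3.898 Ω
R_th = 3.898 Ω
I_n = V_th/R_th = 0.003118/3.898 = 0.0007999 A, and R_n = R_th = 3.898 Ω

Final answer: I_n = 0.0007999 A, R_n = 3.898 Ω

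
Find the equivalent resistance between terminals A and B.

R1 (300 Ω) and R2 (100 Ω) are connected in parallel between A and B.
Reduce the network between node 0 (A) and node 1 (B) by series/parallel combination:
  Rp1 = R1 ‖ R2 (parallel, both between nodes 0 and 1) = 1/(1/300 + 1/100) = 75 Ω
R_eq = 75 Ω

Final answer: 75 Ω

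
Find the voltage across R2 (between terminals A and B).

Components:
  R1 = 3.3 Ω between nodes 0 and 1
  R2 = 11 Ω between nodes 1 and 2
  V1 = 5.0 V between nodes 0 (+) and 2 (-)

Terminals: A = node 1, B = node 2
R1 and R2 are in series across V1 (node 0 → node 1 → node 2), and the output A–B is taken across R2, so this is a voltage divider.
Series current: I = V1/(R1 + R2) = 5/(3.3 + 11) = 5/14.3 = 0.3497 A
V_R2 = I × R2 = V1 × R2/(R1 + R2) = 5 × 11/14.3 = 3.846 V

Final answer: 3.846 V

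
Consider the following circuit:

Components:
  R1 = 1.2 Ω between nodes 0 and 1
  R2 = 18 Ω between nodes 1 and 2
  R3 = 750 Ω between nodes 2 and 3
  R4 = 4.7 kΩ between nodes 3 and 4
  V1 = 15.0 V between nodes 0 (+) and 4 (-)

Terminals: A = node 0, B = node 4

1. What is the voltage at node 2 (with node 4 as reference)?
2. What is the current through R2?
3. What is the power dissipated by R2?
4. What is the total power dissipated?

Nodal analysis, taking node 4 as the 0 V reference.
Source V1 fixes V_0 = 15 V.
KCL at each unknown node (sum of currents leaving = 0; resistances in Ω):
  Node 1: (V_1 - 15)/1.2 + (V_1 - V_2)/18 = 0
  Node 2: (V_2 - V_1)/18 + (V_2 - V_3)/750 = 0
  Node 3: (V_3 - V_2)/750 + (V_3 - 0)/4700 = 0
Collecting terms (coefficients in siemens):
  0.8889·V_1 - 0.05556·V_2 = 12.5
  0.05689·V_2 - 0.05556·V_1 - 0.001333·V_3 = 0
  0.001546·V_3 - 0.001333·V_2 = 0
Solving these 3 simultaneous equations (Gaussian elimination) gives:
  V_1 = 15 V, V_2 = 14.95 V, V_3 = 12.89 V
Part 1:
  Read off the nodal solution: V_2 = 14.95 V
Part 2:
  I_R2 = (V_1 - V_2)/R2 = (15 - 14.95)/18 = 0.002743 A
  Magnitude: I_R2 = 0.002743 A
Part 3:
  I_R2 = (V_1 - V_2)/R2 = (15 - 14.95)/18 = 0.002743 A
  P_R2 = I_R2² × R2 = (0.002743)² × 18 = 0.0001354 W
Part 4:
  Power in each resistor, P = (ΔV)²/R:
    P_R1 = (15 - 15)²/1.2 = 0.000009026 W
    P_R2 = (15 - 14.95)²/18 = 0.0001354 W
    P_R3 = (14.95 - 12.89)²/750 = 0.005642 W
    P_R4 = (12.89 - 0)²/4700 = 0.03535 W
  P_total = P_R1 + P_R2 + P_R3 + P_R4 = 0.04114 W

Final answers:
1. V_2 = 14.95 V
2. I_R2 = 0.002743 A
3. P_R2 = 0.0001354 W
4. P_total = 0.04114 W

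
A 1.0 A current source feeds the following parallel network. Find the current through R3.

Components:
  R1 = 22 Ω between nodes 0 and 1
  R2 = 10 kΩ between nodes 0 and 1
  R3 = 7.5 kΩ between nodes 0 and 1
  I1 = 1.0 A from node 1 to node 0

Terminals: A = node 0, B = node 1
All resistors sit directly between nodes 0 and 1, so they are in parallel and share one voltage V; the full source current 1 A splits among them.
1/R_par = 1/22 + 1/10000 + 1/7500 = 0.04569 S  =>  R_par = 21.89 Ω
V = I × R_par = 1 × 21.89 = 21.89 V
I_R3 = V/R3 = 21.89/7500 = 0.002918 A

Final answer: 0.002918 A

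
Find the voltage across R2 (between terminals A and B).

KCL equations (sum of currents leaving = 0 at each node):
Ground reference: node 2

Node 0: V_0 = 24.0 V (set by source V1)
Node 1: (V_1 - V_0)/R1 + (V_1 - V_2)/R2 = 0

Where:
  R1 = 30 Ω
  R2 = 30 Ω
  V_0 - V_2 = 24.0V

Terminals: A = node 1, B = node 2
R1 and R2 are in series across V1 (node 0 → node 1 → node 2), and the output A–B is taken across R2, so this is a voltage divider.
Series current: I = V1/(R1 + R2) = 24/(30 + 30) = 24/60 = 0.4 A
V_R2 = I × R2 = V1 × R2/(R1 + R2) = 24 × 30/60 = 12 V

Final answer: 12 V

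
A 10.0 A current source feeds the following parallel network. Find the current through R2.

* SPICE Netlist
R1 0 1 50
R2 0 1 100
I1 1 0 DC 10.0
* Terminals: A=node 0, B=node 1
All resistors sit directly between nodes 0 and 1, so they are in parallel and share one voltage V; the full source current 10 A splits among them.
1/R_par = 1/50 + 1/100 = 0.03 S  =>  R_par = 33.33 Ω
V = I × R_par = 10 × 33.33 = 333.3 V
I_R2 = V/R2 = 333.3/100 = 3.333 A

Final answer: 3.333 A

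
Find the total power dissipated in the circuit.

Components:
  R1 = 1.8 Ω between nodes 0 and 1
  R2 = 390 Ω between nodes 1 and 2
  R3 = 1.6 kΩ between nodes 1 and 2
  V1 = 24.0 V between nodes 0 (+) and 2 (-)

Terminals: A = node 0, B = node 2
Nodal analysis, taking node 2 as the 0 V reference.
Source V1 fixes V_0 = 24 V.
KCL at each unknown node (sum of currents leaving = 0; resistances in Ω):
  Node 1: (V_1 - 24)/1.8 + (V_1 - 0)/390 + (V_1 - 0)/1600 = 0
Collecting terms: 0.5587 × V_1 = 13.33  =>  V_1 = 23.86 V
Power in each resistor, P = (ΔV)²/R:
  P_R1 = (24 - 23.86)²/1.8 = 0.01042 W
  P_R2 = (23.86 - 0)²/390 = 1.46 W
  P_R3 = (23.86 - 0)²/1600 = 0.3559 W
P_total = P_R1 + P_R2 + P_R3 = 1.826 W

Final answer: 1.826 W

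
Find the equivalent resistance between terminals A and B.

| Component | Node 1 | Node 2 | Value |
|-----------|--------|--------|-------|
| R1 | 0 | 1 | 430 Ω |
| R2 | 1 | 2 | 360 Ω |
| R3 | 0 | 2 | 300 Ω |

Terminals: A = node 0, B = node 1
Reduce the network between node 0 (A) and node 1 (B) by series/parallel combination:
  Rs1 = R3 + R2 (series, joined only at node 2) = 300 + 360 = 660 Ω
  Rp1 = R1 ‖ Rs1 (parallel, both between nodes 0 and 1) = 1/(1/430 + 1/660) = 260.4 Ω
R_eq = 260.4 Ω

Final answer: 260.4 Ω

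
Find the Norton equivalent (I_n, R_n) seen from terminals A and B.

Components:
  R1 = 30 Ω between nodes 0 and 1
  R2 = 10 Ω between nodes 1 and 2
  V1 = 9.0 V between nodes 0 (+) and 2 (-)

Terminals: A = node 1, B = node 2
Find the Thévenin equivalent first; then I_n = V_th/R_th and R_n = R_th.
Step 1 — V_th is the open-circuit voltage V_A - V_B (nothing connected across the terminals).
Nodal analysis, taking node 2 as the 0 V reference.
Source V1 fixes V_0 = 9 V.
KCL at each unknown node (sum of currents leaving = 0; resistances in Ω):
  Node 1: (V_1 - 9)/30 + (V_1 - 0)/10 = 0
Collecting terms: 0.1333 × V_1 = 0.3  =>  V_1 = 2.25 V
V_th = V_1 - V_2 = 2.25 - 0 = 2.25 V
Step 2 — R_th: zero the source — replace V1 by a short circuit (node 2 merges into node 0) — and find the resistance seen between A (node 1) and B (node 0).
Reduce the network between node 1 (A) and node 0 (B) by series/parallel combination:
  Rp1 = R1 ‖ R2 (parallel, both between nodes 0 and 1) = 1/(1/30 + 1/10) = 7.5 Ω
R_th = 7.5 Ω
I_n = V_th/R_th = 2.25/7.5 = 0.3 A, and R_n = R_th = 7.5 Ω

Final answer: I_n = 0.3 A, R_n = 7.5 Ω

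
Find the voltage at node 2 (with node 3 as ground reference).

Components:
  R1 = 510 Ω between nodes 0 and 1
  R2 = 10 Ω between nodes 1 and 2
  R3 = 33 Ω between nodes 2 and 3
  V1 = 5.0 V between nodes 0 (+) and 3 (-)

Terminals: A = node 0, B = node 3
Nodal analysis, taking node 3 as the 0 V reference.
Source V1 fixes V_0 = 5 V.
KCL at each unknown node (sum of currents leaving = 0; resistances in Ω):
  Node 1: (V_1 - 5)/510 + (V_1 - V_2)/10 = 0
  Node 2: (V_2 - V_1)/10 + (V_2 - 0)/33 = 0
Collecting terms (coefficients in siemens):
  0.102·V_1 - 0.1·V_2 = 0.009804
  0.1303·V_2 - 0.1·V_1 = 0
Determinant D = (0.102)(0.1303) - (-0.1)(-0.1) = 0.003286
V_1 = [(0.009804)(0.1303) - (-0.1)(0)]/D = 0.3888 V
V_2 = [(0.102)(0) - (0.009804)(-0.1)]/D = 0.2984 V
The requested potential is V_2 = 0.2984 V.

Final answer: V_2 = 0.2984 V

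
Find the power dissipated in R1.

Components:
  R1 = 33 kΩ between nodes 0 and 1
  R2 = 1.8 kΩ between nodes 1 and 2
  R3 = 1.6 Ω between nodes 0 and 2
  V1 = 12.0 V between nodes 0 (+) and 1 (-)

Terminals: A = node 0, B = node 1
Nodal analysis, taking node 1 as the 0 V reference.
Source V1 fixes V_0 = 12 V.
KCL at each unknown node (sum of currents leaving = 0; resistances in Ω):
  Node 2: (V_2 - 0)/1800 + (V_2 - 12)/1.6 = 0
Collecting terms: 0.6256 × V_2 = 7.5  =>  V_2 = 11.99 V
I_R1 = (V_0 - V_1)/R1 = (12 - 0)/33000 = 0.0003636 A
P_R1 = I_R1² × R1 = (0.0003636)² × 33000 = 0.004364 W

Final answer: 0.004364 W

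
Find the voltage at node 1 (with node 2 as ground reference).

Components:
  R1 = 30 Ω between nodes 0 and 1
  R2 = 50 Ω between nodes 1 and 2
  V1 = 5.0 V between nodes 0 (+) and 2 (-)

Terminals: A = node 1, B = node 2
Nodal analysis, taking node 2 as the 0 V reference.
Source V1 fixes V_0 = 5 V.
KCL at each unknown node (sum of currents leaving = 0; resistances in Ω):
  Node 1: (V_1 - 5)/30 + (V_1 - 0)/50 = 0
Collecting terms: 0.05333 × V_1 = 0.1667  =>  V_1 = 3.125 V
The requested potential is V_1 = 3.125 V.

Final answer: V_1 = 3.125 V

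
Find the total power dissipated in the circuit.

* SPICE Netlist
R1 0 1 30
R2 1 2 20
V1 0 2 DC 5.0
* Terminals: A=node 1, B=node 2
Nodal analysis, taking node 2 as the 0 V reference.
Source V1 fixes V_0 = 5 V.
KCL at each unknown node (sum of currents leaving = 0; resistances in Ω):
  Node 1: (V_1 - 5)/30 + (V_1 - 0)/20 = 0
Collecting terms: 0.08333 × V_1 = 0.1667  =>  V_1 = 2 V
Power in each resistor, P = (ΔV)²/R:
  P_R1 = (5 - 2)²/30 = 0.3 W
  P_R2 = (2 - 0)²/20 = 0.2 W
P_total = P_R1 + P_R2 = 0.5 W

Final answer: 0.5 W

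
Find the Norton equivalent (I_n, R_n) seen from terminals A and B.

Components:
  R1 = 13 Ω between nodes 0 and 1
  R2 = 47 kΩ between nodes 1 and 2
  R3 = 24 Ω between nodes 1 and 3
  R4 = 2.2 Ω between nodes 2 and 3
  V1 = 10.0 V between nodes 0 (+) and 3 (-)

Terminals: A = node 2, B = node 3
Find the Thévenin equivalent first; then I_n = V_th/R_th and R_n = R_th.
Step 1 — V_th is the open-circuit voltage V_A - V_B (nothing connected across the terminals).
Nodal analysis, taking node 3 as the 0 V reference.
Source V1 fixes V_0 = 10 V.
KCL at each unknown node (sum of currents leaving = 0; resistances in Ω):
  Node 1: (V_1 - 10)/13 + (V_1 - V_2)/47000 + (V_1 - 0)/24 = 0
  Node 2: (V_2 - V_1)/47000 + (V_2 - 0)/2.2 = 0
Collecting terms (coefficients in siemens):
  0.1186·V_1 - 0.00002128·V_2 = 0.7692
  0.4546·V_2 - 0.00002128·V_1 = 0
Determinant D = (0.1186)(0.4546) - (-0.00002128)(-0.00002128) = 0.05392
V_1 = [(0.7692)(0.4546) - (-0.00002128)(0)]/D = 6.485 V
V_2 = [(0.1186)(0) - (0.7692)(-0.00002128)]/D = 0.0003036 V
V_th = V_2 - V_3 = 0.0003036 - 0 = 0.0003036 V
Step 2 — R_th: zero the source — replace V1 by a short circuit (node 3 merges into node 0) — and find the resistance seen between A (node 2) and B (node 0).
Reduce the network between node 2 (A) and node 0 (B) by series/parallel combination:
  Rp1 = R1 ‖ R3 (parallel, both between nodes 0 and 1) = 1/(1/13 + 1/24) = 8.432 Ω
  Rs1 = R2 + Rp1 (series, joined only at node 1) = 47000 + 8.432 = 47010 Ω
  Rp2 = R4 ‖ Rs1 (parallel, both between nodes 0 and 2) = 1/(1/2.2 + 1/47010) = 2.2 Ω
R_th = 2.2 Ω
I_n = V_th/R_th = 0.0003036/2.2 = 0.000138 A, and R_n = R_th = 2.2 Ω

Final answer: I_n = 0.000138 A, R_n = 2.2 Ω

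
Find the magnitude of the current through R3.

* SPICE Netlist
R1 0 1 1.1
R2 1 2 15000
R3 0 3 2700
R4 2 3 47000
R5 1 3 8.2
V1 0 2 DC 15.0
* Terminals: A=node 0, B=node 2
Nodal analysis, taking node 2 as the 0 V reference.
Source V1 fixes V_0 = 15 V.
KCL at each unknown node (sum of currents leaving = 0; resistances in Ω):
  Node 1: (V_1 - 15)/1.1 + (V_1 - 0)/15000 + (V_1 - V_3)/8.2 = 0
  Node 3: (V_3 - 15)/2700 + (V_3 - 0)/47000 + (V_3 - V_1)/8.2 = 0
Collecting terms (coefficients in siemens):
  1.031·V_1 - 0.122·V_3 = 13.64
  0.1223·V_3 - 0.122·V_1 = 0.005556
Determinant D = (1.031)(0.1223) - (-0.122)(-0.122) = 0.1113
V_1 = [(13.64)(0.1223) - (-0.122)(0.005556)]/D = 15 V
V_3 = [(1.031)(0.005556) - (13.64)(-0.122)]/D = 15 V
I_R3 = (V_0 - V_3)/R3 = (15 - 15)/2700 = 0.000001501 A
|I_R3| = 0.000001501 A

Final answer: |I_R3| = 1.501e-06 A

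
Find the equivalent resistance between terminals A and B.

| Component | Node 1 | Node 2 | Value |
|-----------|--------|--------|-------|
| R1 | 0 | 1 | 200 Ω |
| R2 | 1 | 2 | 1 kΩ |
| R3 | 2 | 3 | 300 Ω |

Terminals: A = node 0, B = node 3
Reduce the network between node 0 (A) and node 3 (B) by series/parallel combination:
  Rs1 = R1 + R2 (series, joined only at node 1) = 200 + 1000 = 1200 Ω
  Rs2 = R3 + Rs1 (series, joined only at node 2) = 300 + 1200 = 1500 Ω
R_eq = 1.5 kΩ

Final answer: 1.5 kΩ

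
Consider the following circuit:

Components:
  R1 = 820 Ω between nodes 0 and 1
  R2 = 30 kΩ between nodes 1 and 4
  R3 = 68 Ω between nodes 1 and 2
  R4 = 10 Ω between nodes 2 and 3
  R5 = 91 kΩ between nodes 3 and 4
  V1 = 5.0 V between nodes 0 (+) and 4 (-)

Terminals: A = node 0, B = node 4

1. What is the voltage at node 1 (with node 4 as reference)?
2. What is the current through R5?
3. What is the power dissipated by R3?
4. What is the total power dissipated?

Nodal analysis, taking node 4 as the 0 V reference.
Source V1 fixes V_0 = 5 V.
KCL at each unknown node (sum of currents leaving = 0; resistances in Ω):
  Node 1: (V_1 - 5)/820 + (V_1 - 0)/30000 + (V_1 - V_2)/68 = 0
  Node 2: (V_2 - V_1)/68 + (V_2 - V_3)/10 = 0
  Node 3: (V_3 - V_2)/10 + (V_3 - 0)/91000 = 0
Collecting terms (coefficients in siemens):
  0.01596·V_1 - 0.01471·V_2 = 0.006098
  0.1147·V_2 - 0.01471·V_1 - 0.1·V_3 = 0
  0.1·V_3 - 0.1·V_2 = 0
Solving these 3 simultaneous equations (Gaussian elimination) gives:
  V_1 = 4.825 V, V_2 = 4.821 V, V_3 = 4.821 V
Part 1:
  Read off the nodal solution: V_1 = 4.825 V
Part 2:
  I_R5 = (V_3 - V_4)/R5 = (4.821 - 0)/91000 = 0.00005297 A
  Magnitude: I_R5 = 0.00005297 A
Part 3:
  I_R3 = (V_1 - V_2)/R3 = (4.825 - 4.821)/68 = 0.00005297 A
  P_R3 = I_R3² × R3 = (0.00005297)² × 68 = 0.0000001908 W
Part 4:
  Power in each resistor, P = (ΔV)²/R:
    P_R1 = (5 - 4.825)²/820 = 0.00003748 W
    P_R2 = (4.825 - 0)²/30000 = 0.0007759 W
    P_R3 = (4.825 - 4.821)²/68 = 0.0000001908 W
    P_R4 = (4.821 - 4.821)²/10 = 0.00000002806 W
    P_R5 = (4.821 - 0)²/91000 = 0.0002554 W
  P_total = P_R1 + P_R2 + P_R3 + P_R4 + P_R5 = 0.001069 W

Final answers:
1. V_1 = 4.825 V
2. I_R5 = 5.297e-05 A
3. P_R3 = 1.908e-07 W
4. P_total = 0.001069 W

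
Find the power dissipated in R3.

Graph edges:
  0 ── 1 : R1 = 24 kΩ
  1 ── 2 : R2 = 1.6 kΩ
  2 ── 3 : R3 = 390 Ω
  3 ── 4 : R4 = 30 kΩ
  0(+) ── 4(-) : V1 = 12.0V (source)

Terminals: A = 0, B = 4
Nodal analysis, taking node 4 as the 0 V reference.
Source V1 fixes V_0 = 12 V.
KCL at each unknown node (sum of currents leaving = 0; resistances in Ω):
  Node 1: (V_1 - 12)/24000 + (V_1 - V_2)/1600 = 0
  Node 2: (V_2 - V_1)/1600 + (V_2 - V_3)/390 = 0
  Node 3: (V_3 - V_2)/390 + (V_3 - 0)/30000 = 0
Collecting terms (coefficients in siemens):
  0.0006667·V_1 - 0.000625·V_2 = 0.0005
  0.003189·V_2 - 0.000625·V_1 - 0.002564·V_3 = 0
  0.002597·V_3 - 0.002564·V_2 = 0
Solving these 3 simultaneous equations (Gaussian elimination) gives:
  V_1 = 6.856 V, V_2 = 6.513 V, V_3 = 6.43 V
I_R3 = (V_2 - V_3)/R3 = (6.513 - 6.43)/390 = 0.0002143 A
P_R3 = I_R3² × R3 = (0.0002143)² × 390 = 0.00001791 W

Final answer: 1.791e-05 W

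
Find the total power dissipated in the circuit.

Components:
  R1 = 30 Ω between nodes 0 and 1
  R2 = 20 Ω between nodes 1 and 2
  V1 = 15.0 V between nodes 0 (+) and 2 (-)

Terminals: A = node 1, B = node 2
Nodal analysis, taking node 2 as the 0 V reference.
Source V1 fixes V_0 = 15 V.
KCL at each unknown node (sum of currents leaving = 0; resistances in Ω):
  Node 1: (V_1 - 15)/30 + (V_1 - 0)/20 = 0
Collecting terms: 0.08333 × V_1 = 0.5  =>  V_1 = 6 V
Power in each resistor, P = (ΔV)²/R:
  P_R1 = (15 - 6)²/30 = 2.7 W
  P_R2 = (6 - 0)²/20 = 1.8 W
P_total = P_R1 + P_R2 = 4.5 W

Final answer: 4.5 W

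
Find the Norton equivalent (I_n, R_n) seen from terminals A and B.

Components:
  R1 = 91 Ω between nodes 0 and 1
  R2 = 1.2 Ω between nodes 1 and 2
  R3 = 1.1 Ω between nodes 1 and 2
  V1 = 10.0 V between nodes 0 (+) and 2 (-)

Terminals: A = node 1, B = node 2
Find the Thévenin equivalent first; then I_n = V_th/R_th and R_n = R_th.
Step 1 — V_th is the open-circuit voltage V_A - V_B (nothing connected across the terminals).
Nodal analysis, taking node 2 as the 0 V reference.
Source V1 fixes V_0 = 10 V.
KCL at each unknown node (sum of currents leaving = 0; resistances in Ω):
  Node 1: (V_1 - 10)/91 + (V_1 - 0)/1.2 + (V_1 - 0)/1.1 = 0
Collecting terms: 1.753 × V_1 = 0.1099  =>  V_1 = 0.06267 V
V_th = V_1 - V_2 = 0.06267 - 0 = 0.06267 V
Step 2 — R_th: zero the source — replace V1 by a short circuit (node 2 merges into node 0) — and find the resistance seen between A (node 1) and B (node 0).
Reduce the network between node 1 (A) and node 0 (B) by series/parallel combination:
  Rp1 = R1 ‖ R2 ‖ R3 (parallel, all between nodes 0 and 1) = 1/(1/91 + 1/1.2 + 1/1.1) = 0.5703 Ω
R_th = 0.5703 Ω
I_n = V_th/R_th = 0.06267/0.5703 = 0.1099 A, and R_n = R_th = 0.5703 Ω

Final answer: I_n = 0.1099 A, R_n = 0.5703 Ω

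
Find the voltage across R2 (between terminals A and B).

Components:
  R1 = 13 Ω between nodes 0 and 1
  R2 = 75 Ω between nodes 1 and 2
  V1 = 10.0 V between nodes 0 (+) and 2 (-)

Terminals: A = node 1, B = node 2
R1 and R2 are in series across V1 (node 0 → node 1 → node 2), and the output A–B is taken across R2, so this is a voltage divider.
Series current: I = V1/(R1 + R2) = 10/(13 + 75) = 10/88 = 0.1136 A
V_R2 = I × R2 = V1 × R2/(R1 + R2) = 10 × 75/88 = 8.523 V

Final answer: 8.523 V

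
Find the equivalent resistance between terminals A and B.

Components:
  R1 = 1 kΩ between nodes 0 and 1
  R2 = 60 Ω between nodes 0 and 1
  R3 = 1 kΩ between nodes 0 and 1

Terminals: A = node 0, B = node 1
Reduce the network between node 0 (A) and node 1 (B) by series/parallel combination:
  Rp1 = R1 ‖ R2 ‖ R3 (parallel, all between nodes 0 and 1) = 1/(1/1000 + 1/60 + 1/1000) = 53.57 Ω
R_eq = 53.57 Ω

Final answer: 53.57 Ω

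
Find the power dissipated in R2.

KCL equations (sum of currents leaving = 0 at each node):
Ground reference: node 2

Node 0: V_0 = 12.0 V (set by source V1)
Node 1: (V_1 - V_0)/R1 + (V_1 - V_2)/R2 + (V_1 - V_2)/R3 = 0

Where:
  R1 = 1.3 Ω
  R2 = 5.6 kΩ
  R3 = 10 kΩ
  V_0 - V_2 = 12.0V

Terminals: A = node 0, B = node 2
Nodal analysis, taking node 2 as the 0 V reference.
Source V1 fixes V_0 = 12 V.
KCL at each unknown node (sum of currents leaving = 0; resistances in Ω):
  Node 1: (V_1 - 12)/1.3 + (V_1 - 0)/5600 + (V_1 - 0)/10000 = 0
Collecting terms: 0.7695 × V_1 = 9.231  =>  V_1 = 12 V
I_R2 = (V_1 - V_2)/R2 = (12 - 0)/5600 = 0.002142 A
P_R2 = I_R2² × R2 = (0.002142)² × 5600 = 0.0257 W

Final answer: 0.0257 W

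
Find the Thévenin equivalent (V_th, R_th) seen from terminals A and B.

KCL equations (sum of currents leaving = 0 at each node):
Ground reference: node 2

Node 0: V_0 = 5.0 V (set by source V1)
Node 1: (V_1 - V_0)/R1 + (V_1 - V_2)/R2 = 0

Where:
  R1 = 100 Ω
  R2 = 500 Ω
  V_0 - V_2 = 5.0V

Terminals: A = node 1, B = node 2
Step 1 — V_th is the open-circuit voltage V_A - V_B (nothing connected across the terminals).
Nodal analysis, taking node 2 as the 0 V reference.
Source V1 fixes V_0 = 5 V.
KCL at each unknown node (sum of currents leaving = 0; resistances in Ω):
  Node 1: (V_1 - 5)/100 + (V_1 - 0)/500 = 0
Collecting terms: 0.012 × V_1 = 0.05  =>  V_1 = 4.167 V
V_th = V_1 - V_2 = 4.167 - 0 = 4.167 V
Step 2 — R_th: zero the source — replace V1 by a short circuit (node 2 merges into node 0) — and find the resistance seen between A (node 1) and B (node 0).
Reduce the network between node 1 (A) and node 0 (B) by series/parallel combination:
  Rp1 = R1 ‖ R2 (parallel, both between nodes 0 and 1) = 1/(1/100 + 1/500) = 83.33 Ω
R_th = 83.33 Ω

Final answer: V_th = 4.167 V, R_th = 83.33 Ω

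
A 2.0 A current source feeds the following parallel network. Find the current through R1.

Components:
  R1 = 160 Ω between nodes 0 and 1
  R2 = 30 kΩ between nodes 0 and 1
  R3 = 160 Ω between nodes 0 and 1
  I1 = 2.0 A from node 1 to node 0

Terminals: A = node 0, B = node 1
All resistors sit directly between nodes 0 and 1, so they are in parallel and share one voltage V; the full source current 2 A splits among them.
1/R_par = 1/160 + 1/30000 + 1/160 = 0.01253 S  =>  R_par = 79.79 Ω
V = I × R_par = 2 × 79.79 = 159.6 V
I_R1 = V/R1 = 159.6/160 = 0.9973 A

Final answer: 0.9973 A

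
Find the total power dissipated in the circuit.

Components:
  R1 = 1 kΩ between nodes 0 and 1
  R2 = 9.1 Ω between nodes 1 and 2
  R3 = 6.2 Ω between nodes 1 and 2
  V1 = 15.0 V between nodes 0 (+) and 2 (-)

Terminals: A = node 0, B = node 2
Nodal analysis, taking node 2 as the 0 V reference.
Source V1 fixes V_0 = 15 V.
KCL at each unknown node (sum of currents leaving = 0; resistances in Ω):
  Node 1: (V_1 - 15)/1000 + (V_1 - 0)/9.1 + (V_1 - 0)/6.2 = 0
Collecting terms: 0.2722 × V_1 = 0.015  =>  V_1 = 0.05511 V
Power in each resistor, P = (ΔV)²/R:
  P_R1 = (15 - 0.05511)²/1000 = 0.2233 W
  P_R2 = (0.05511 - 0)²/9.1 = 0.0003338 W
  P_R3 = (0.05511 - 0)²/6.2 = 0.0004899 W
P_total = P_R1 + P_R2 + P_R3 = 0.2242 W

Final answer: 0.2242 W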